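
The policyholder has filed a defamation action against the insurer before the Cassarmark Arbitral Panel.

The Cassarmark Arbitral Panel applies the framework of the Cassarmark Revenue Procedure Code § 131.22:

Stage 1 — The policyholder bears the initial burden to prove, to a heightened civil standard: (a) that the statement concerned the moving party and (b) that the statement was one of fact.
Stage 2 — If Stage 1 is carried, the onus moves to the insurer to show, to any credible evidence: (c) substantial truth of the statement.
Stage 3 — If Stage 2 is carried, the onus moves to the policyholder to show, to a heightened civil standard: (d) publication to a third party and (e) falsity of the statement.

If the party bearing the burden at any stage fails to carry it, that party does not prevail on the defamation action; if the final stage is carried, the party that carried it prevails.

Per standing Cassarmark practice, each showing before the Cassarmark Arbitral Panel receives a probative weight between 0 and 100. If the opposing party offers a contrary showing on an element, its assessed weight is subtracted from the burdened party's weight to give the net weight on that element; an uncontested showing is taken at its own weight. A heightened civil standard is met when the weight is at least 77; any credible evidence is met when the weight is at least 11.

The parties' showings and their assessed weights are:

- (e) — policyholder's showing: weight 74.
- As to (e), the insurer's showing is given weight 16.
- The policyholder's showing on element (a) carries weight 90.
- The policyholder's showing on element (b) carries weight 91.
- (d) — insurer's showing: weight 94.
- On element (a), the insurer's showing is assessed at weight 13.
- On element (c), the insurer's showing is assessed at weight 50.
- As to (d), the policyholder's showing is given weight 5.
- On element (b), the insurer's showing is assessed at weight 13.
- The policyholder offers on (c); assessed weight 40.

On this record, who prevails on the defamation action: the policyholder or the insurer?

Stage 1 (policyholder, a heightened civil standard, weight is at least 77): (a) net 90−13=77 ≥ 77 — meets; (b) net 91−13=78 ≥ 77 — meets.
  The policyholder carries Stage 1; the insurer now bears the burden.
Stage 2 (insurer, any credible evidence, weight is at least 11): (c) net 50−40=10 < 11 — fails.
  Not every element is met, so the insurer fails to carry Stage 2.
So the policyholder prevails.

policyholder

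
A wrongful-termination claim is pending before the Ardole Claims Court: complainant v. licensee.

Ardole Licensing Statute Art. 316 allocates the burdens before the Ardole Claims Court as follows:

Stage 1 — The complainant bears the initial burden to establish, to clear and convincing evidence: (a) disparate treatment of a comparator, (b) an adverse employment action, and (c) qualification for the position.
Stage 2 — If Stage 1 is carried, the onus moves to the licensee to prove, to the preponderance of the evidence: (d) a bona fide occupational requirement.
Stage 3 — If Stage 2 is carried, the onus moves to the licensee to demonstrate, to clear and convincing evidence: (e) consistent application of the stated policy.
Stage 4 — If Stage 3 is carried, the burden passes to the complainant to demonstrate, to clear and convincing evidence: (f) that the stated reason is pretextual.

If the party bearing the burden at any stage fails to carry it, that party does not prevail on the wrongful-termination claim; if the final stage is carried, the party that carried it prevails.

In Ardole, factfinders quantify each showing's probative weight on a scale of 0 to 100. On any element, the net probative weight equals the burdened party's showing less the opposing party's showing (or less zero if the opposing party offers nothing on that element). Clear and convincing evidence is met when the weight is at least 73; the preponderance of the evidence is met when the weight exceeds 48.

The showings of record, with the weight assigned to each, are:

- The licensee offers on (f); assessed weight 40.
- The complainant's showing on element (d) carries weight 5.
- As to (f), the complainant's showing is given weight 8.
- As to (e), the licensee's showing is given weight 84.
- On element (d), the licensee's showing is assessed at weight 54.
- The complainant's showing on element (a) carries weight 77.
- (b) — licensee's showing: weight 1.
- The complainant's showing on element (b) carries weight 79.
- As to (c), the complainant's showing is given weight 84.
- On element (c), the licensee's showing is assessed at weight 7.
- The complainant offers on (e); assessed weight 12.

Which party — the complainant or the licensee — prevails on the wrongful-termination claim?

Stage 1 (complainant, clear and convincing evidence, weight is at least 73): (a) 77 ≥ 73 — meets; (b) net 79−1=78 ≥ 73 — meets; (c) net 84−7=77 ≥ 73 — meets.
  Stage 1 carried; the burden shifts to the licensee.
Stage 2 (licensee, the preponderance of the evidence, weight exceeds 48): (d) net 54−5=49 > 48 — meets.
  Stage 2 is satisfied; the licensee continues to bear the burden.
Stage 3 (licensee, clear and convincing evidence, weight is at least 73): (e) net 84−12=72 < 73 — fails.
  Not every element is met, so the licensee fails to carry Stage 3.
The complainant prevails.

complainant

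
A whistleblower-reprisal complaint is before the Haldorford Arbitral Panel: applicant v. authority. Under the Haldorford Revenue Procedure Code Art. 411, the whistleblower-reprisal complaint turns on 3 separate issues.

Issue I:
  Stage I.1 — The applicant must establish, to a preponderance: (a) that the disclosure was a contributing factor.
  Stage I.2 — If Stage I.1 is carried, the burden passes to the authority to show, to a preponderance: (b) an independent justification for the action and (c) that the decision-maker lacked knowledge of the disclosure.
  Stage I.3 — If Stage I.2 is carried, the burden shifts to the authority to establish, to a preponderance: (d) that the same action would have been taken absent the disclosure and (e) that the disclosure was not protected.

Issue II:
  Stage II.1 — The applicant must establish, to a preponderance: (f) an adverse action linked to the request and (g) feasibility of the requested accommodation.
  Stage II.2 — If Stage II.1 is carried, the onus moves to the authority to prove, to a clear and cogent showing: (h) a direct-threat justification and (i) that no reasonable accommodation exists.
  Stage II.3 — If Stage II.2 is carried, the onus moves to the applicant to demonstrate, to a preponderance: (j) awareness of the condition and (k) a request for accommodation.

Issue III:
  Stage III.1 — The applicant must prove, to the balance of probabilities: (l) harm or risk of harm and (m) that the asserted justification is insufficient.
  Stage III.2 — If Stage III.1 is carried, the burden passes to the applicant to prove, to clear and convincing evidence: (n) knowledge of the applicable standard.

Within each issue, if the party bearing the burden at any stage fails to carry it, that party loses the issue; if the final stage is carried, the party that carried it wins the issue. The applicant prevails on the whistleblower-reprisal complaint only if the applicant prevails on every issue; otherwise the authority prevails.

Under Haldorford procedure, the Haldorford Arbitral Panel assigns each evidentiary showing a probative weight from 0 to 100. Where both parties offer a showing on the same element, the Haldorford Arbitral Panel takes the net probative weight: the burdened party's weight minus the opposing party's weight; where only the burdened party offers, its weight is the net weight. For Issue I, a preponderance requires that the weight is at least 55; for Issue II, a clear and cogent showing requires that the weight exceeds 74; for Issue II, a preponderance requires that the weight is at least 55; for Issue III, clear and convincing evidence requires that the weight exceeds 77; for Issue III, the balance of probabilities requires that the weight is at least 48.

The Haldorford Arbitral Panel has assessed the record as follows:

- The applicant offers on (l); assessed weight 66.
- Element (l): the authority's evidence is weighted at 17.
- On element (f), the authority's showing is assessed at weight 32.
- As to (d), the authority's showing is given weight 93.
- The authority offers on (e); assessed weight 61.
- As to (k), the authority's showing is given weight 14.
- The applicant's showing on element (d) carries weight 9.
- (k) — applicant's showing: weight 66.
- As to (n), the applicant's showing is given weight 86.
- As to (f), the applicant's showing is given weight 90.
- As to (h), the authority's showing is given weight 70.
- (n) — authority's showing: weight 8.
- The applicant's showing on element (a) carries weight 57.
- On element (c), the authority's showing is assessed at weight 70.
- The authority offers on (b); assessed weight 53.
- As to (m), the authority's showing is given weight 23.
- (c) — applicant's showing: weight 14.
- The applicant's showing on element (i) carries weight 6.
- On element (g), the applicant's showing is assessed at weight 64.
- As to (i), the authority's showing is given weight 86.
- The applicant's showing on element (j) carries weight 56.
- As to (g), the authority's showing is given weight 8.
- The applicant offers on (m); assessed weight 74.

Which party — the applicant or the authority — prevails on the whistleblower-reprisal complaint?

applicant

— Issue I —
At Stage I.1 the applicant must meet a preponderance (weight is at least 55): on (a) the weight is 57, which does reach 55, so (a) meets the standard.
  Stage I.1 carried; the burden shifts to the authority.
At Stage I.2 the authority must meet a preponderance (weight is at least 55): on (b) the weight is 53, which does not reach 55, so (b) does not meet the standard; on (c) the weight is 70 less the opposing 14 gives net 56, which does reach 55, so (c) meets the standard.
  Not every element is met, so the authority fails to carry Stage I.2.
The analysis ends at Stage I.2; the applicant prevails on this issue.
— Issue II —
Stage II.1 — burden on applicant; standard: a preponderance (weight is at least 55).
    (f): 90 − 32 = 58 ≥ 55 [met]
    (g): 64 − 8 = 56 ≥ 55 [met]
  Stage II.1 carried; the burden shifts to the authority.
Stage II.2 — burden on authority; standard: a clear and cogent showing (weight exceeds 74).
    (h): 70 ≤ 74 [not met]
    (i): 86 − 6 = 80 > 74 [met]
  Stage II.2 not carried; the authority fails its burden.
So the applicant prevails on this issue.
— Issue III —
Stage III.1 — burden on applicant; standard: the balance of probabilities (weight is at least 48).
    (l): 66 − 17 = 49 ≥ 48 [met]
    (m): 74 − 23 = 51 ≥ 48 [met]
  All elements met. The applicant retains the burden for Stage III.2.
Stage III.2 — burden on applicant; standard: clear and convincing evidence (weight exceeds 77).
    (n): 86 − 8 = 78 > 77 [met]
  Stage III.2 carried; the final stage is satisfied.
Every stage carried; the applicant prevails on this issue.
Per-issue: Issue I → applicant; Issue II → applicant; Issue III → applicant. The applicant must prevail on every issue; overall, the applicant prevails.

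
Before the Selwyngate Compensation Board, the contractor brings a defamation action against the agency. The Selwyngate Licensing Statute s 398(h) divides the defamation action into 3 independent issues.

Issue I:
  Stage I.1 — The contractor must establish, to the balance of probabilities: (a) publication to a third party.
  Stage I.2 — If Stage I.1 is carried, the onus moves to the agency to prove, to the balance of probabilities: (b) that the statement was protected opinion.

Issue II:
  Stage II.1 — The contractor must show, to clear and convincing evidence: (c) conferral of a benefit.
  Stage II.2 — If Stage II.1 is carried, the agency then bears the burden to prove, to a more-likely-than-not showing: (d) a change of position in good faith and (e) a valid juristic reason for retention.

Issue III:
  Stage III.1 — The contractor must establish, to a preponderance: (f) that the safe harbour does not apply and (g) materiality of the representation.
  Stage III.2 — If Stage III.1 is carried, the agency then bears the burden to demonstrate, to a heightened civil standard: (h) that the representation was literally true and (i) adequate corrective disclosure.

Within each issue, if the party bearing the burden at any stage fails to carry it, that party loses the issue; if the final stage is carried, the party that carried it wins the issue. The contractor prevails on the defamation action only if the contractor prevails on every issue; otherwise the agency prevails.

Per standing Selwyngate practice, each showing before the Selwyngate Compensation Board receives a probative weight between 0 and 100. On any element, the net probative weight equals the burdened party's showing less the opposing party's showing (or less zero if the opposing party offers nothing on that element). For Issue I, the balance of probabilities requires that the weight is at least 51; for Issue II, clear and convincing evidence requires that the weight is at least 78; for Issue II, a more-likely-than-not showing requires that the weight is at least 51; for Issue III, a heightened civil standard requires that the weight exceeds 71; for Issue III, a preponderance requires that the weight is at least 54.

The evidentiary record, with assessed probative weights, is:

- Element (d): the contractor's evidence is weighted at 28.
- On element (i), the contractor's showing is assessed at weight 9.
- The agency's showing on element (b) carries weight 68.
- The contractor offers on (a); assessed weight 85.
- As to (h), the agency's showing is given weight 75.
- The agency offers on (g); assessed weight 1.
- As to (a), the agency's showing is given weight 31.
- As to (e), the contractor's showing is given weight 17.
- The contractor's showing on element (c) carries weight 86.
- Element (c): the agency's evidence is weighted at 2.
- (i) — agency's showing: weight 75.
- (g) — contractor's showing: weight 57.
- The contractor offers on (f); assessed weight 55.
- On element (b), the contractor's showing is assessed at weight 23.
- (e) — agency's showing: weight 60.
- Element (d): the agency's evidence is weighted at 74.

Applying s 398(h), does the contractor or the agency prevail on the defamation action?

contractor

— Issue I —
At Stage I.1 the contractor must meet the balance of probabilities (weight is at least 51): on (a) the weight is 85 less the opposing 31 gives net 54, ≥ 51, so (a) meets the standard.
  The contractor carries Stage I.1; the agency now bears the burden.
At Stage I.2 the agency must meet the balance of probabilities (weight is at least 51): on (b) the weight is 68 less the opposing 23 gives net 45, < 51, so (b) does not meet the standard.
  The agency does not carry Stage I.2.
The analysis ends at Stage I.2; the contractor prevails on this issue.
— Issue II —
Stage II.1 (contractor, clear and convincing evidence, weight is at least 78): (c) net 86−2=84 ≥ 78 — meets.
  All elements met. The burden passes to the agency.
Stage II.2 (agency, a more-likely-than-not showing, weight is at least 51): (d) net 74−28=46 < 51 — fails; (e) net 60−17=43 < 51 — fails.
  The agency does not carry Stage II.2.
The contractor prevails on this issue.
— Issue III —
Stage III.1 (contractor, a preponderance, weight is at least 54): (f) 55 ≥ 54 — meets; (g) net 57−1=56 ≥ 54 — meets.
  Stage III.1 is satisfied; the onus moves to the agency.
Stage III.2 (agency, a heightened civil standard, weight exceeds 71): (h) 75 > 71 — meets; (i) net 75−9=66 ≤ 71 — fails.
  Not every element is met, so the agency fails to carry Stage III.2.
The contractor prevails on this issue.
Per-issue: Issue I → contractor; Issue II → contractor; Issue III → contractor. The contractor must prevail on every issue; overall, the contractor prevails.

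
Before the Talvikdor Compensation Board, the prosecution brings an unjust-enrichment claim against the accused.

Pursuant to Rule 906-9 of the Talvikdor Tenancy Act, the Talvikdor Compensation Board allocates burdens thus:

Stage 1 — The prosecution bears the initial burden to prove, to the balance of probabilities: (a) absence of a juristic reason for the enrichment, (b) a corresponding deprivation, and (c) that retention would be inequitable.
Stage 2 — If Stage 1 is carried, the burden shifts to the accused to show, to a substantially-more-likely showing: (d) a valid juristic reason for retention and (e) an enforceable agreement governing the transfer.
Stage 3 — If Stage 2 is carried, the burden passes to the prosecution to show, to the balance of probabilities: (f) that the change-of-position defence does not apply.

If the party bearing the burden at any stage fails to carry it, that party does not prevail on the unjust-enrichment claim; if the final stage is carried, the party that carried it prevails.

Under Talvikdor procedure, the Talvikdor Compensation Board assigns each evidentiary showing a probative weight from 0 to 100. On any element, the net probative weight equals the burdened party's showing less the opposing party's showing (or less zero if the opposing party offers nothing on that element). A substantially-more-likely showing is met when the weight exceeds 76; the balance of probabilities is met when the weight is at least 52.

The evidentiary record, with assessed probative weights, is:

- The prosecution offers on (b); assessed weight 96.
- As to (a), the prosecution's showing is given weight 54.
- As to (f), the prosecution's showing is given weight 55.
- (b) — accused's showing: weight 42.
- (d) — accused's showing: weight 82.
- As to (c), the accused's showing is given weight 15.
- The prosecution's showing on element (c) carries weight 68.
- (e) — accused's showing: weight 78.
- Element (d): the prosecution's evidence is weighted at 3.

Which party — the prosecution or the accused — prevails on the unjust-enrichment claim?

Stage 1 — burden on prosecution; standard: the balance of probabilities (weight is at least 52).
    (a): 54 ≥ 52 [met]
    (b): 96 − 42 = 54 ≥ 52 [met]
    (c): 68 − 15 = 53 ≥ 52 [met]
  Stage 1 is satisfied; the onus moves to the accused.
Stage 2 — burden on accused; standard: a substantially-more-likely showing (weight exceeds 76).
    (d): 82 − 3 = 79 > 76 [met]
    (e): 78 > 76 [met]
  All elements met. The burden passes to the prosecution.
Stage 3 — burden on prosecution; standard: the balance of probabilities (weight is at least 52).
    (f): 55 ≥ 52 [met]
  The prosecution carries the last stage.
Every stage carried; the prosecution prevails.

prosecution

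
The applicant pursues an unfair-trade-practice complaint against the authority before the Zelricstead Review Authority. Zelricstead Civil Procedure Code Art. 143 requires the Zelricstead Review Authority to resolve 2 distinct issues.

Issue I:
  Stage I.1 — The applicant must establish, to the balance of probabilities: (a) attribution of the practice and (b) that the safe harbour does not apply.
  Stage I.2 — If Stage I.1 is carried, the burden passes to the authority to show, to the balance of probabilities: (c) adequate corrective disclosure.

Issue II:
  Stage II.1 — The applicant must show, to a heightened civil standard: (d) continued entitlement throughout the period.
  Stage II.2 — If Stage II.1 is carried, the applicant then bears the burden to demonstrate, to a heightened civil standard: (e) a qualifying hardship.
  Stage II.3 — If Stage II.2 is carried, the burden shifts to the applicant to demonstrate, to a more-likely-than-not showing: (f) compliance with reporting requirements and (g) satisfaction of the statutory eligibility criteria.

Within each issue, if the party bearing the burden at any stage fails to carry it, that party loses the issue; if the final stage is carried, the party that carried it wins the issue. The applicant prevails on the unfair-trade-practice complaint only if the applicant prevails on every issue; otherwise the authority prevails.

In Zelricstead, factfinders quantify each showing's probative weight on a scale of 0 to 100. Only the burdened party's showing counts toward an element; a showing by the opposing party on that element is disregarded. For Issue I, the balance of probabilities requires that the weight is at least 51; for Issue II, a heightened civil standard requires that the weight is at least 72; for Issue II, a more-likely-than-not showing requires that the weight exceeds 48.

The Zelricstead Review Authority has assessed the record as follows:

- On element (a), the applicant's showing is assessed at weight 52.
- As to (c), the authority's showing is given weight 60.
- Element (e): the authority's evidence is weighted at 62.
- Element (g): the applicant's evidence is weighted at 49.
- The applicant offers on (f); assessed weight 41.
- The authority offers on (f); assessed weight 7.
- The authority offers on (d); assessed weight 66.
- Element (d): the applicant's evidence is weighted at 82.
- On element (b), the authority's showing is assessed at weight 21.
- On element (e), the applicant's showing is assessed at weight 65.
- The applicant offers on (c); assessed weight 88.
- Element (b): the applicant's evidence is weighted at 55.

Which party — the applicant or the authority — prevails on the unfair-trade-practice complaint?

— Issue I —
At Stage I.1 the applicant must meet the balance of probabilities (weight is at least 51): on (a) the weight is 52, which does reach 51, so (a) meets the standard; on (b) the weight is 55 (the authority's 21 is given no effect), which does reach 51, so (b) meets the standard.
  Stage I.1 carried; the burden shifts to the authority.
At Stage I.2 the authority must meet the balance of probabilities (weight is at least 51): on (c) the weight is 60 (the applicant's 88 is given no effect), which does reach 51, so (c) meets the standard.
  The authority carries the last stage.
All stages carried — the authority prevails on this issue.
— Issue II —
Stage II.1 — burden on applicant; standard: a heightened civil standard (weight is at least 72).
    (d): 82 (authority's 66 disregarded) ≥ 72 [met]
  Stage II.1 is satisfied; the applicant continues to bear the burden.
Stage II.2 — burden on applicant; standard: a heightened civil standard (weight is at least 72).
    (e): 65 (authority's 62 disregarded) < 72 [not met]
  Stage II.2 not carried; the applicant fails its burden.
So the authority prevails on this issue.
Per-issue: Issue I → authority; Issue II → authority. The applicant must prevail on every issue; overall, the authority prevails.

authority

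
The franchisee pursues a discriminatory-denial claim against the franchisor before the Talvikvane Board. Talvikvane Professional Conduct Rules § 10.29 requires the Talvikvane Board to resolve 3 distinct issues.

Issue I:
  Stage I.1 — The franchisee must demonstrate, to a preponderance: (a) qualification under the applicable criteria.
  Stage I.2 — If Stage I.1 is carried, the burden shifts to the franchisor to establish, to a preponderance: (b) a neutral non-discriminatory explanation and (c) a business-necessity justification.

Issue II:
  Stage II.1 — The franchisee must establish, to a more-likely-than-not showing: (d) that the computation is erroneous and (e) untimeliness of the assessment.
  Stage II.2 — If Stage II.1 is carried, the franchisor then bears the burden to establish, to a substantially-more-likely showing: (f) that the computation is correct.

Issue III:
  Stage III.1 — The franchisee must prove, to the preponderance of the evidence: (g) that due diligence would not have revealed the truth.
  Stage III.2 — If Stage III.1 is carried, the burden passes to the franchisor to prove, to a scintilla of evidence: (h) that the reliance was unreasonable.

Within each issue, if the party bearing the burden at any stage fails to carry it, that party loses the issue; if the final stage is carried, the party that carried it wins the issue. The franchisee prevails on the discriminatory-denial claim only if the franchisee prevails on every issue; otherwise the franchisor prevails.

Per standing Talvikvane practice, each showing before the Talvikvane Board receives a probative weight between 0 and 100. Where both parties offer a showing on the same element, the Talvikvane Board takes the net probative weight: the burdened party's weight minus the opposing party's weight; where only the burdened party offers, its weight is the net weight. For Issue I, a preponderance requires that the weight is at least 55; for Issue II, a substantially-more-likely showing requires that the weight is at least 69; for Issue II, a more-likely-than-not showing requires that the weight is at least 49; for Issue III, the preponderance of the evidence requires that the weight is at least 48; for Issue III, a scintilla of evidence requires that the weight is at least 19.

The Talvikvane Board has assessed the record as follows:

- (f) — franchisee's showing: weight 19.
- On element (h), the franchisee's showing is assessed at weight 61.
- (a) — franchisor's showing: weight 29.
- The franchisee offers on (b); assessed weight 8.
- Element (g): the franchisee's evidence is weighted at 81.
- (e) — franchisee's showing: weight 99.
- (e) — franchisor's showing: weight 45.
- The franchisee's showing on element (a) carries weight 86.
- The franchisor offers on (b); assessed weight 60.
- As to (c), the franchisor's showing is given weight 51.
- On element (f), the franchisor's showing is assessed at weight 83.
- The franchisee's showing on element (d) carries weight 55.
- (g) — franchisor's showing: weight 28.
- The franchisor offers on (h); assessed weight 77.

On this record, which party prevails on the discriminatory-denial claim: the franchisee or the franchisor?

franchisee

— Issue I —
Stage I.1 — burden on franchisee; standard: a preponderance (weight is at least 55).
    (a): 86 − 29 = 57 ≥ 55 [met]
  Stage I.1 carried; the burden shifts to the franchisor.
Stage I.2 — burden on franchisor; standard: a preponderance (weight is at least 55).
    (b): 60 − 8 = 52 < 55 [not met]
    (c): 51 < 55 [not met]
  Stage I.2 not carried; the franchisor fails its burden.
The analysis ends at Stage I.2; the franchisee prevails on this issue.
— Issue II —
At Stage II.1 the franchisee must meet a more-likely-than-not showing (weight is at least 49): on (d) the weight is 55, which does reach 49, so (d) meets the standard; on (e) the weight is 99 less the opposing 45 gives net 54, which does reach 49, so (e) meets the standard.
  Stage II.1 is satisfied; the onus moves to the franchisor.
At Stage II.2 the franchisor must meet a substantially-more-likely showing (weight is at least 69): on (f) the weight is 83 less the opposing 19 gives net 64, which does not reach 69, so (f) does not meet the standard.
  Not every element is met, so the franchisor fails to carry Stage II.2.
The franchisee prevails on this issue.
— Issue III —
Stage III.1 — burden on franchisee; standard: the preponderance of the evidence (weight is at least 48).
    (g): 81 − 28 = 53 ≥ 48 [met]
  All elements met. The burden passes to the franchisor.
Stage III.2 — burden on franchisor; standard: a scintilla of evidence (weight is at least 19).
    (h): 77 − 61 = 16 < 19 [not met]
  The franchisor does not carry Stage III.2.
The franchisee prevails on this issue.
Per-issue: Issue I → franchisee; Issue II → franchisee; Issue III → franchisee. The franchisee must prevail on every issue; overall, the franchisee prevails.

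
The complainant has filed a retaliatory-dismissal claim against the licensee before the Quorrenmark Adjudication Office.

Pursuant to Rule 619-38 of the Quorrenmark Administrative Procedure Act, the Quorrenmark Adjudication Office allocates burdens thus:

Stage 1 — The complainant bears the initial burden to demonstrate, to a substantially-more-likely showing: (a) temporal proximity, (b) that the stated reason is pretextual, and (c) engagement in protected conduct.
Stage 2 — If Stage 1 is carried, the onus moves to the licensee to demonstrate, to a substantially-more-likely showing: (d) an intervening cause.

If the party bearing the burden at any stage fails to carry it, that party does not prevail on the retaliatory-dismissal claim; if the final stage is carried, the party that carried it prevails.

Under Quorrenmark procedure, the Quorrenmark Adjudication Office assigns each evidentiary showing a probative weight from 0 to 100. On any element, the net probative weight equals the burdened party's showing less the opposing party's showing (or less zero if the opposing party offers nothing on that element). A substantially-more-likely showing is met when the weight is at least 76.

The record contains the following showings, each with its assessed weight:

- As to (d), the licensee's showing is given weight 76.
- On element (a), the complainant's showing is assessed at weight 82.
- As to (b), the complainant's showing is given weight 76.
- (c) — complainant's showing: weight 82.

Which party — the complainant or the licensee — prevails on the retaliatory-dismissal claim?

licensee

Stage 1 — burden on complainant; standard: a substantially-more-likely showing (weight is at least 76).
    (a): 82 ≥ 76 [met]
    (b): 76 ≥ 76 [met]
    (c): 82 ≥ 76 [met]
  Stage 1 carried; the burden shifts to the licensee.
Stage 2 — burden on licensee; standard: a substantially-more-likely showing (weight is at least 76).
    (d): 76 ≥ 76 [met]
  All elements met at the final stage.
All stages carried — the licensee prevails.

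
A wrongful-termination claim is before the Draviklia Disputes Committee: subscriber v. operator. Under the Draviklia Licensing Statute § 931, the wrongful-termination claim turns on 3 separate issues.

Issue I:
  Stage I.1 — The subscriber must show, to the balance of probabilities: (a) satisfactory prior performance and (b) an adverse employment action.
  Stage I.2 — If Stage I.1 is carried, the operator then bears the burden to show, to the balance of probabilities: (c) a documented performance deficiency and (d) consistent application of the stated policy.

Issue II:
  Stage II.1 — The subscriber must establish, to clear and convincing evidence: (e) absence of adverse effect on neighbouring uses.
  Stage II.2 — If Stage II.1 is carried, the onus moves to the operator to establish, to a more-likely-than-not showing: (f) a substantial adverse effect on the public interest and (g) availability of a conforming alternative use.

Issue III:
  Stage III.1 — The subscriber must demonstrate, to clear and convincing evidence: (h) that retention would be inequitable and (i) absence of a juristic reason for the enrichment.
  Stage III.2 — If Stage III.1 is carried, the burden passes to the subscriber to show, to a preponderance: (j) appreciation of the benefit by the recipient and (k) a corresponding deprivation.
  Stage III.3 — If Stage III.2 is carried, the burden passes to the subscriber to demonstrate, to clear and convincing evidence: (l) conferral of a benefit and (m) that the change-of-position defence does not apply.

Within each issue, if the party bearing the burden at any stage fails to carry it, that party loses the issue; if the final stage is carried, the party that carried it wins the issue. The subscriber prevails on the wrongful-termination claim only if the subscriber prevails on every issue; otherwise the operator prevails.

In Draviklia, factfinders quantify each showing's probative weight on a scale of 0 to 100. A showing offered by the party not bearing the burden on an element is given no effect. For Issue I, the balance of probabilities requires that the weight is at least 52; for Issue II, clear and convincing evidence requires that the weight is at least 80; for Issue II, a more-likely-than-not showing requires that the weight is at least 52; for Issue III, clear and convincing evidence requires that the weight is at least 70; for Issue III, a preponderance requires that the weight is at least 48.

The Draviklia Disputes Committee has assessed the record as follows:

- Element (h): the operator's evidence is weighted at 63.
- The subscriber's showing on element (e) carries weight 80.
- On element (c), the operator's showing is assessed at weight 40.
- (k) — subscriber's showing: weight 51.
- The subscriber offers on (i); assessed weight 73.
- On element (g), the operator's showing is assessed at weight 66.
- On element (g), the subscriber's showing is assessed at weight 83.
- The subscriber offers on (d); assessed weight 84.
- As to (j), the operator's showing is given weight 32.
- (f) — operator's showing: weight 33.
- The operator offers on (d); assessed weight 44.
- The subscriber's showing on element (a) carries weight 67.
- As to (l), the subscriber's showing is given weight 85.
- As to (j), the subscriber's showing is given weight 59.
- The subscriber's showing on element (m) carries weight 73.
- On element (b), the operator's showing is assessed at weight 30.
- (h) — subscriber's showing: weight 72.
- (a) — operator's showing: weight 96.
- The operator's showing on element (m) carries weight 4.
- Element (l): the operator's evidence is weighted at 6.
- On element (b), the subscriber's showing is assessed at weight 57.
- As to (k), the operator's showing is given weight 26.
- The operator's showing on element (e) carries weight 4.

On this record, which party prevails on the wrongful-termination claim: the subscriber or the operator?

subscriber

— Issue I —
Stage I.1 — burden on subscriber; standard: the balance of probabilities (weight is at least 52).
    (a): 67 (operator's 96 disregarded) ≥ 52 [met]
    (b): 57 (operator's 30 disregarded) ≥ 52 [met]
  Stage I.1 is satisfied; the onus moves to the operator.
Stage I.2 — burden on operator; standard: the balance of probabilities (weight is at least 52).
    (c): 40 < 52 [not met]
    (d): 44 (subscriber's 84 disregarded) < 52 [not met]
  Stage I.2 not carried; the operator fails its burden.
The subscriber prevails on this issue.
— Issue II —
At Stage II.1 the subscriber must meet clear and convincing evidence (weight is at least 80): on (e) the weight is 80 (the operator's 4 is given no effect), ≥ 80, so (e) meets the standard.
  The subscriber carries Stage II.1; the operator now bears the burden.
At Stage II.2 the operator must meet a more-likely-than-not showing (weight is at least 52): on (f) the weight is 33, which does not reach 52, so (f) does not meet the standard; on (g) the weight is 66 (the subscriber's 83 is given no effect), which does reach 52, so (g) meets the standard.
  The operator does not carry Stage II.2.
The analysis ends at Stage II.2; the subscriber prevails on this issue.
— Issue III —
Stage III.1 (subscriber, clear and convincing evidence, weight is at least 70): (h) 72 (operator's 63 disregarded) ≥ 70 — meets; (i) 73 ≥ 70 — meets.
  All elements met. The subscriber retains the burden for Stage III.2.
Stage III.2 (subscriber, a preponderance, weight is at least 48): (j) 59 (operator's 32 disregarded) ≥ 48 — meets; (k) 51 (operator's 26 disregarded) ≥ 48 — meets.
  Stage III.2 carried; the burden remains with the subscriber.
Stage III.3 (subscriber, clear and convincing evidence, weight is at least 70): (l) 85 (operator's 6 disregarded) ≥ 70 — meets; (m) 73 (operator's 4 disregarded) ≥ 70 — meets.
  All elements met at the final stage.
Every stage carried; the subscriber prevails on this issue.
Per-issue: Issue I → subscriber; Issue II → subscriber; Issue III → subscriber. The subscriber must prevail on every issue; overall, the subscriber prevails.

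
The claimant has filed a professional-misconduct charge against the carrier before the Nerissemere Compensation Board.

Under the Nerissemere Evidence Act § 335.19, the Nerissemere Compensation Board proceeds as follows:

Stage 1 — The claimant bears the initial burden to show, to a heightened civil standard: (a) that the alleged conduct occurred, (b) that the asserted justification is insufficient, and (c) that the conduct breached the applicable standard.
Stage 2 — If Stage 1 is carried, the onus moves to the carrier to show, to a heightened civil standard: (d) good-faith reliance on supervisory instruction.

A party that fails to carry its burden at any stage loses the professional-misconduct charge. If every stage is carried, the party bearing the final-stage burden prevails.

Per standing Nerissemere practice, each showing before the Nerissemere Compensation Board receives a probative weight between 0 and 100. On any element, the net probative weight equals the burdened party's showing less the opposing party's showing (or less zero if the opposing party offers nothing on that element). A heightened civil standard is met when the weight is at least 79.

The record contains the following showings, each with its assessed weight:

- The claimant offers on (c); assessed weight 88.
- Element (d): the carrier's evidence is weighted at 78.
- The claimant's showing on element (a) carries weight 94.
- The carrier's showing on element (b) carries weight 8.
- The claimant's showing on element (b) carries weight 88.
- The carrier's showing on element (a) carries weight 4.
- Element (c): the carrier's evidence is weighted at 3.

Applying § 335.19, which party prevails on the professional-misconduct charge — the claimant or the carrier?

At Stage 1 the claimant must meet a heightened civil standard (weight is at least 79): on (a) the weight is 94 less the opposing 4 gives net 90, which does reach 79, so (a) meets the standard; on (b) the weight is 88 less the opposing 8 gives net 80, ≥ 79, so (b) meets the standard; on (c) the weight is 88 less the opposing 3 gives net 85, ≥ 79, so (c) meets the standard.
  All elements met. The burden passes to the carrier.
At Stage 2 the carrier must meet a heightened civil standard (weight is at least 79): on (d) the weight is 78, < 79, so (d) does not meet the standard.
  The carrier does not carry Stage 2.
So the claimant prevails.

claimant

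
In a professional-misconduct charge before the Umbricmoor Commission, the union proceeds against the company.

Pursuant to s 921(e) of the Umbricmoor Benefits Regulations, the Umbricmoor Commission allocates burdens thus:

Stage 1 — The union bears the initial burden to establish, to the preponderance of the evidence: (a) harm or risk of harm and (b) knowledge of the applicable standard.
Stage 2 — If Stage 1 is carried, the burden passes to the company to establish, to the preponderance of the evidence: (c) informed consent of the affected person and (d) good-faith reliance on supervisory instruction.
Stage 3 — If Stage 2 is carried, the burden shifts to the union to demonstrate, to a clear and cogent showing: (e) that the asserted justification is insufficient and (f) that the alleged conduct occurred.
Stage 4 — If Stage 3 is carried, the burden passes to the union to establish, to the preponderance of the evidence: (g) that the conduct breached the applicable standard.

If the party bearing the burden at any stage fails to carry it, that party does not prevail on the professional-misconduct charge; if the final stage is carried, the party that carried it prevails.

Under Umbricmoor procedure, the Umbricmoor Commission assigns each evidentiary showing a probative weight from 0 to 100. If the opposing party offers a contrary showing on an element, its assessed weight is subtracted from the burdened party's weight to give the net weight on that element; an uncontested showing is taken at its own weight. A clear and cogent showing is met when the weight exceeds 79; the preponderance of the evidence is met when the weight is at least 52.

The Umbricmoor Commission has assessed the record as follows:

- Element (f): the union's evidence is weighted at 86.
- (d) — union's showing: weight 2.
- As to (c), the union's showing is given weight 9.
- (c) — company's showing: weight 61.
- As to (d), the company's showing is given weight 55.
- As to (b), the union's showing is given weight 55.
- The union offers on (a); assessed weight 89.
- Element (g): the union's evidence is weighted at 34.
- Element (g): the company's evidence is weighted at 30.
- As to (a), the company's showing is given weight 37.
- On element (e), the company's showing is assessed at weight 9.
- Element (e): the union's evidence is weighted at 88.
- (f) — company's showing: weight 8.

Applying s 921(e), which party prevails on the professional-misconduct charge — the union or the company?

company

Stage 1 — burden on union; standard: the preponderance of the evidence (weight is at least 52).
    (a): 89 − 37 = 52 ≥ 52 [met]
    (b): 55 ≥ 52 [met]
  The union carries Stage 1; the company now bears the burden.
Stage 2 — burden on company; standard: the preponderance of the evidence (weight is at least 52).
    (c): 61 − 9 = 52 ≥ 52 [met]
    (d): 55 − 2 = 53 ≥ 52 [met]
  The company carries Stage 2; the union now bears the burden.
Stage 3 — burden on union; standard: a clear and cogent showing (weight exceeds 79).
    (e): 88 − 9 = 79 ≤ 79 [not met]
    (f): 86 − 8 = 78 ≤ 79 [not met]
  The union does not carry Stage 3.
The analysis ends at Stage 3; the company prevails.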